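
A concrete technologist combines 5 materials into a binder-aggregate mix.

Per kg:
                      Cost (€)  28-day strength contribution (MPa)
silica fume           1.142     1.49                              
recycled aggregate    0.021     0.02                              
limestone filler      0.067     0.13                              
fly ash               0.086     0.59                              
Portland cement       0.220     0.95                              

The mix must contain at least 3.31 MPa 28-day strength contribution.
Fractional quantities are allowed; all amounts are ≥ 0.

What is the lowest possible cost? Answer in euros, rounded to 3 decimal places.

Treat it as an LP. Let x1 = kg of silica fume, x2 = kg of recycled aggregate, x3 = kg of limestone filler, x4 = kg of fly ash, x5 = kg of Portland cement.
min 1.142x1 + 0.021x2 + 0.067x3 + 0.086x4 + 0.22x5 s.t.:
  1.49x1 + 0.02x2 + 0.13x3 + 0.59x4 + 0.95x5 ≥ 3.31   (28-day strength contribution)
  x1, x2, x3, x4, x5 ≥ 0.
At the optimum only fly ash is positive (silica fume, recycled aggregate, limestone filler, Portland cement = 0). The 28-day strength contribution requirement is met with equality.
So fly ash = 5.61 kg.
Hence cost = 0.086·5.61 = €0.48246.

€0.482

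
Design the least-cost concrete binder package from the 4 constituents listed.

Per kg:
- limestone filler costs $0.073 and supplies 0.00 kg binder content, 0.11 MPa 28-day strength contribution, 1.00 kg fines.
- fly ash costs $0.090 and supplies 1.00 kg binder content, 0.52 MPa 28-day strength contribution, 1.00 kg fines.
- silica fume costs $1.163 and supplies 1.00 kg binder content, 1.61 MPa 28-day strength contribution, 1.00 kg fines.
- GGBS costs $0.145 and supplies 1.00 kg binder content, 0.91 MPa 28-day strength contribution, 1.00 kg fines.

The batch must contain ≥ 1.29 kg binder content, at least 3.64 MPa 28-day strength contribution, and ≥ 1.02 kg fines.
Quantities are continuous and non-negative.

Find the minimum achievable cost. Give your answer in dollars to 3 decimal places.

$0.580

Set it up as a linear program. Let x1 = kg of limestone filler, x2 = kg of fly ash, x3 = kg of silica fume, x4 = kg of GGBS.
Minimise 0.073x1 + 0.09x2 + 1.163x3 + 0.145x4 with:
  1x2 + 1x3 + 1x4 ≥ 1.29   (binder content)
  0.11x1 + 0.52x2 + 1.61x3 + 0.91x4 ≥ 3.64   (28-day strength contribution)
  1x1 + 1x2 + 1x3 + 1x4 ≥ 1.02   (fines)
  x1, x2, x3, x4 ≥ 0.
The cheapest feasible vertex uses only GGBS; limestone filler, fly ash, silica fume are not used. The 28-day strength contribution requirement is met with equality.
Solving gives x4 = 4.
Hence cost = 0.145·4 = $0.58000.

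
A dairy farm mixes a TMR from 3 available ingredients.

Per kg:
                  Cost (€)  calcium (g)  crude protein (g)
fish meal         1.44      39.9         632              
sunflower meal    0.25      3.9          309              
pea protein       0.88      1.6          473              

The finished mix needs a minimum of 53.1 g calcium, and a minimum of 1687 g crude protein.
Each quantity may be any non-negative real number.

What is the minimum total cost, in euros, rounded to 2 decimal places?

Let x1 = kg of fish meal, x2 = kg of sunflower meal, x3 = kg of pea protein.
min 1.44x1 + 0.25x2 + 0.88x3 s.t.:
  39.9x1 + 3.9x2 + 1.6x3 ≥ 53.1   (calcium)
  632x1 + 309x2 + 473x3 ≥ 1687   (crude protein)
  x1, x2, x3 ≥ 0.
The optimal basis is {fish meal, sunflower meal}; pea protein drops out. Binding constraints: calcium and crude protein.
Optimal quantities: fish meal = 0.9964 kg, sunflower meal = 3.422 kg.
Objective = 1.44·0.9964 + 0.25·3.422 = 2.2903.

€2.29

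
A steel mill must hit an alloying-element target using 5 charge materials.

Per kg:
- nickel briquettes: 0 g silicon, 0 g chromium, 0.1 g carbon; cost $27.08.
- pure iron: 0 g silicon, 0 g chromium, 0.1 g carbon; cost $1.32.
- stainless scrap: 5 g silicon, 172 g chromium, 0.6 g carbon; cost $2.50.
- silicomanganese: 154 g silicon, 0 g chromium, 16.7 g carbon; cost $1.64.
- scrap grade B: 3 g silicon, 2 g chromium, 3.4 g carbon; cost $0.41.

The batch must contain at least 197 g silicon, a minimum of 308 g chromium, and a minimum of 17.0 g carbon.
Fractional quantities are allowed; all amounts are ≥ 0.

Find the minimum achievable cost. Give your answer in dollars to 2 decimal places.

$6.48

Let x1 = kg of nickel briquettes, x2 = kg of pure iron, x3 = kg of stainless scrap, x4 = kg of silicomanganese, x5 = kg of scrap grade B.
Minimise 27.08x1 + 1.32x2 + 2.5x3 + 1.64x4 + 0.41x5 s.t.:
  5x3 + 154x4 + 3x5 ≥ 197   (silicon)
  172x3 + 2x5 ≥ 308   (chromium)
  0.1x1 + 0.1x2 + 0.6x3 + 16.7x4 + 3.4x5 ≥ 17   (carbon)
  x1, x2, x3, x4, x5 ≥ 0.
The minimum-cost mix takes nothing from nickel briquettes, pure iron, scrap grade B — only stainless scrap, silicomanganese. The silicon and chromium requirements are met with equality.
That vertex is x3 = 1.791, x4 = 1.221.
Cost = 2.5·1.791 + 1.64·1.221 = 6.4799.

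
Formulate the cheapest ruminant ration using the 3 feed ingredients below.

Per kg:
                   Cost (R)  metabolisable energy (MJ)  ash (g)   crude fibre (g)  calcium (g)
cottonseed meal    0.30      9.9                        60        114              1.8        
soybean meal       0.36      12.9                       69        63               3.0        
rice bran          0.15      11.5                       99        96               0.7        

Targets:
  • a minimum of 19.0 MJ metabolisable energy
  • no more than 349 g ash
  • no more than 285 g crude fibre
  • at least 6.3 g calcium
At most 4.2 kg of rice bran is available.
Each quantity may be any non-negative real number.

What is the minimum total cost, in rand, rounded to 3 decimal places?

Set it up as a linear program. Let x1 = kg of cottonseed meal, x2 = kg of soybean meal, x3 = kg of rice bran.
Minimize 0.3x1 + 0.36x2 + 0.15x3 s.t.:
  9.9x1 + 12.9x2 + 11.5x3 ≥ 19   (metabolisable energy)
  60x1 + 69x2 + 99x3 ≤ 349   (ash)
  114x1 + 63x2 + 96x3 ≤ 285   (crude fibre)
  1.8x1 + 3x2 + 0.7x3 ≥ 6.3   (calcium)
  x3 ≤ 4.2
  x1, x2, x3 ≥ 0.
The cheapest feasible vertex uses only soybean meal; cottonseed meal, rice bran are not used. The calcium requirement is met with equality.
So soybean meal = 2.1 kg.
Cost = 0.36·2.1 = 0.75600.

R0.756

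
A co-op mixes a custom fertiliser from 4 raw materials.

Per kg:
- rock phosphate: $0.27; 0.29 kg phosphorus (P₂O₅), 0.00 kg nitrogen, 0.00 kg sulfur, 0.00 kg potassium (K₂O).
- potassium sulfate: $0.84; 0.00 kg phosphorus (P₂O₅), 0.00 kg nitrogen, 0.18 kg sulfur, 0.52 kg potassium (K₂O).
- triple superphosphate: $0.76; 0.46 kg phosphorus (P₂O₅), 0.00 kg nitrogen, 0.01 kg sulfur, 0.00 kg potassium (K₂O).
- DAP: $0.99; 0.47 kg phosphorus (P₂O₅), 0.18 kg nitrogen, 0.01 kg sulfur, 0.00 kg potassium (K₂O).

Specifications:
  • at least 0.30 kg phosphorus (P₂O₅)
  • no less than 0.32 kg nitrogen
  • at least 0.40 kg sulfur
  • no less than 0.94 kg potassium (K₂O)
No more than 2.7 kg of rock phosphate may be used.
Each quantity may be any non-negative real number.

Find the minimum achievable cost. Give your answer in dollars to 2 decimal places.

$3.54

Let x1 = kg of rock phosphate, x2 = kg of potassium sulfate, x3 = kg of triple superphosphate, x4 = kg of DAP.
Minimize 0.27x1 + 0.84x2 + 0.76x3 + 0.99x4 subject to:
  0.29x1 + 0.46x3 + 0.47x4 ≥ 0.3   (phosphorus (P₂O₅))
  0.18x4 ≥ 0.32   (nitrogen)
  0.18x2 + 0.01x3 + 0.01x4 ≥ 0.4   (sulfur)
  0.52x2 ≥ 0.94   (potassium (K₂O))
  x1 ≤ 2.7
  x1, x2, x3, x4 ≥ 0.
The minimum-cost mix takes nothing from rock phosphate, triple superphosphate — only potassium sulfate, DAP. Binding constraints: nitrogen and sulfur.
Optimal quantities: potassium sulfate = 2.123 kg, DAP = 1.778 kg.
Cost = 0.84·2.123 + 0.99·1.778 = 3.5435.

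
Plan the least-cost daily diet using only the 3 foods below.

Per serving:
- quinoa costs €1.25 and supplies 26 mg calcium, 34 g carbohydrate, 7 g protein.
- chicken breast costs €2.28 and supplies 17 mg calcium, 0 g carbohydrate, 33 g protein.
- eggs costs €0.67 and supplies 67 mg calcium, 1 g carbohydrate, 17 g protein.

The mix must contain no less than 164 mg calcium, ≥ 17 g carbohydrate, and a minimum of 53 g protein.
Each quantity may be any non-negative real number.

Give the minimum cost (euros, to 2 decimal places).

€2.49

Treat it as an LP. Let x1 = servings of quinoa, x2 = servings of chicken breast, x3 = servings of eggs.
min 1.25x1 + 2.28x2 + 0.67x3 with:
  26x1 + 17x2 + 67x3 ≥ 164   (calcium)
  34x1 + 1x3 ≥ 17   (carbohydrate)
  7x1 + 33x2 + 17x3 ≥ 53   (protein)
  x1, x2, x3 ≥ 0.
The minimum-cost mix takes nothing from chicken breast — only quinoa, eggs. Binding constraints: carbohydrate and protein.
Solving gives x1 = 0.4133, x3 = 2.947.
Objective = 1.25·0.4133 + 0.67·2.947 = 2.4911.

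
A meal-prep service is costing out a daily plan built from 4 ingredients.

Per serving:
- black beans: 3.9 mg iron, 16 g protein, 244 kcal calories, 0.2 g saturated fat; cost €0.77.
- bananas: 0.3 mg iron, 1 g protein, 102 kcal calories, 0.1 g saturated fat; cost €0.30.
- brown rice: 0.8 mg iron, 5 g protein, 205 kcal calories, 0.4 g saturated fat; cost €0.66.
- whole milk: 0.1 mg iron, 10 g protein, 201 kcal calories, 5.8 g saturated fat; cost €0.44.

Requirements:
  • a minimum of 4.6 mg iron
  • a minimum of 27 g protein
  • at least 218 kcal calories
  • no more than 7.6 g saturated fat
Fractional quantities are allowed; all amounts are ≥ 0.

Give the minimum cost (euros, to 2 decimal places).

Treat it as an LP. Let x1 = servings of black beans, x2 = servings of bananas, x3 = servings of brown rice, x4 = servings of whole milk.
min 0.77x1 + 0.3x2 + 0.66x3 + 0.44x4 s.t.:
  3.9x1 + 0.3x2 + 0.8x3 + 0.1x4 ≥ 4.6   (iron)
  16x1 + 1x2 + 5x3 + 10x4 ≥ 27   (protein)
  244x1 + 102x2 + 205x3 + 201x4 ≥ 218   (calories)
  0.2x1 + 0.1x2 + 0.4x3 + 5.8x4 ≤ 7.6   (saturated fat)
  x1, x2, x3, x4 ≥ 0.
The optimal basis is {black beans, whole milk}; bananas, brown rice drop out. There the iron and protein constraints are tight.
So black beans = 1.158 servings, whole milk = 0.8476 servings.
Objective = 0.77·1.158 + 0.44·0.8476 = 1.2646.

€1.26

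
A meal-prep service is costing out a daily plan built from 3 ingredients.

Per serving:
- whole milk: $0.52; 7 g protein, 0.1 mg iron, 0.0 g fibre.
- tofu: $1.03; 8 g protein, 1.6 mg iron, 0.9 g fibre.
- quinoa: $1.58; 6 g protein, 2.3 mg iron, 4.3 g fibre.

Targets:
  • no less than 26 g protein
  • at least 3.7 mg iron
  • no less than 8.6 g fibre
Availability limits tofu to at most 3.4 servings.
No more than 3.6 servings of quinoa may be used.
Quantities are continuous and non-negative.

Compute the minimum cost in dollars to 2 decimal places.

Set it up as a linear program. Let x1 = servings of whole milk, x2 = servings of tofu, x3 = servings of quinoa.
Minimize 0.52x1 + 1.03x2 + 1.58x3 subject to:
  7x1 + 8x2 + 6x3 ≥ 26   (protein)
  0.1x1 + 1.6x2 + 2.3x3 ≥ 3.7   (iron)
  0.9x2 + 4.3x3 ≥ 8.6   (fibre)
  x2 ≤ 3.4
  x3 ≤ 3.6
  x1, x2, x3 ≥ 0.
The optimal basis is {whole milk, quinoa}; tofu drops out. Binding constraints: protein and fibre.
Optimal quantities: whole milk = 2 servings, quinoa = 2 servings.
Hence cost = 0.52·2 + 1.58·2 = $4.2000.

$4.20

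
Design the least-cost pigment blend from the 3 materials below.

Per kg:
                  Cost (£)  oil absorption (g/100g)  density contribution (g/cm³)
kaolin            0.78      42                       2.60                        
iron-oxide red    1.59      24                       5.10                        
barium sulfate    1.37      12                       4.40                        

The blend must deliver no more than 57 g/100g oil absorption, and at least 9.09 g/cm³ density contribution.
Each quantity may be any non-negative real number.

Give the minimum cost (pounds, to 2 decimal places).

Treat it as an LP. Let x1 = kg of kaolin, x2 = kg of iron-oxide red, x3 = kg of barium sulfate.
Minimise 0.78x1 + 1.59x2 + 1.37x3 subject to:
  42x1 + 24x2 + 12x3 ≤ 57   (oil absorption)
  2.6x1 + 5.1x2 + 4.4x3 ≥ 9.09   (density contribution)
  x1, x2, x3 ≥ 0.
The minimum-cost mix takes nothing from iron-oxide red — only kaolin, barium sulfate. There the oil absorption and density contribution constraints are tight.
So kaolin = 0.9227 kg, barium sulfate = 1.521 kg.
Hence cost = 0.78·0.9227 + 1.37·1.521 = £2.8035.

£2.80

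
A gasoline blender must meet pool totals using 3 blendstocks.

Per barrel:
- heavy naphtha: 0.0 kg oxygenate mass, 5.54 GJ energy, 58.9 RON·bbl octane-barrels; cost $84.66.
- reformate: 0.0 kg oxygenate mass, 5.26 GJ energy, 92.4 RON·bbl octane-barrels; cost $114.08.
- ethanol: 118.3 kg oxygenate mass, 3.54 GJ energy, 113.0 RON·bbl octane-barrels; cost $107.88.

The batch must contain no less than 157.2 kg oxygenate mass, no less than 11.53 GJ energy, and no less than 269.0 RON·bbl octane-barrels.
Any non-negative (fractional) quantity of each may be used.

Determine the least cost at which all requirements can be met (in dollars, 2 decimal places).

Let x1 = barrels of heavy naphtha, x2 = barrels of reformate, x3 = barrels of ethanol.
Minimise 84.66x1 + 114.08x2 + 107.88x3 subject to:
  118.3x3 ≥ 157.2   (oxygenate mass)
  5.54x1 + 5.26x2 + 3.54x3 ≥ 11.53   (energy)
  58.9x1 + 92.4x2 + 113x3 ≥ 269   (octane-barrels)
  x1, x2, x3 ≥ 0.
The cheapest feasible vertex uses only heavy naphtha, ethanol; reformate is not used. The energy and octane-barrels requirements are met with equality.
So heavy naphtha = 0.8398 barrels, ethanol = 1.9428 barrels.
Hence cost = 84.66·0.8398 + 107.88·1.9428 = $280.6867.

$280.69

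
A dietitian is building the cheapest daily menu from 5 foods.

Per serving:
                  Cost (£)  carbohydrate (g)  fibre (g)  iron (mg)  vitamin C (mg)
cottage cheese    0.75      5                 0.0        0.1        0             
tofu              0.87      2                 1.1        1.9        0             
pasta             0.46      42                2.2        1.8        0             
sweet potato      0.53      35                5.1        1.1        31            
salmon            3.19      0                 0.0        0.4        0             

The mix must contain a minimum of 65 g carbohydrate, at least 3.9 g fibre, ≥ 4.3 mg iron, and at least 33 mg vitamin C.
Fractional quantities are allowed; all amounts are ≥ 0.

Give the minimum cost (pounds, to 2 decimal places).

£1.36

This is a linear program. Let x1 = servings of cottage cheese, x2 = servings of tofu, x3 = servings of pasta, x4 = servings of sweet potato, x5 = servings of salmon.
Minimize 0.75x1 + 0.87x2 + 0.46x3 + 0.53x4 + 3.19x5 s.t.:
  5x1 + 2x2 + 42x3 + 35x4 ≥ 65   (carbohydrate)
  1.1x2 + 2.2x3 + 5.1x4 ≥ 3.9   (fibre)
  0.1x1 + 1.9x2 + 1.8x3 + 1.1x4 + 0.4x5 ≥ 4.3   (iron)
  31x4 ≥ 33   (vitamin C)
  x1, x2, x3, x4, x5 ≥ 0.
The optimal basis is {pasta, sweet potato}; cottage cheese, tofu, salmon drop out. The iron and vitamin C requirements are met with equality.
That vertex is x3 = 1.738, x4 = 1.065.
Objective = 0.46·1.738 + 0.53·1.065 = 1.3639.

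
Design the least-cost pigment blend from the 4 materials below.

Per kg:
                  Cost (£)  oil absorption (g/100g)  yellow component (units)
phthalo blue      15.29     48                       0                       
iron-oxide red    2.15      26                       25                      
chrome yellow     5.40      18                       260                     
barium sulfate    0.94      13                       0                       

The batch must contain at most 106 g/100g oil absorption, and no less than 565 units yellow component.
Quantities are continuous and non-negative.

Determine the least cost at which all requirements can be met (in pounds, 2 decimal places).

£11.73

Let x1 = kg of phthalo blue, x2 = kg of iron-oxide red, x3 = kg of chrome yellow, x4 = kg of barium sulfate.
Minimise 15.29x1 + 2.15x2 + 5.4x3 + 0.94x4 s.t.:
  48x1 + 26x2 + 18x3 + 13x4 ≤ 106   (oil absorption)
  25x2 + 260x3 ≥ 565   (yellow component)
  x1, x2, x3, x4 ≥ 0.
The minimum-cost mix takes nothing from phthalo blue, iron-oxide red, barium sulfate — only chrome yellow. The yellow component requirement is met with equality.
That vertex is x3 = 2.173.
Total cost: 5.4·2.173 = 11.7342.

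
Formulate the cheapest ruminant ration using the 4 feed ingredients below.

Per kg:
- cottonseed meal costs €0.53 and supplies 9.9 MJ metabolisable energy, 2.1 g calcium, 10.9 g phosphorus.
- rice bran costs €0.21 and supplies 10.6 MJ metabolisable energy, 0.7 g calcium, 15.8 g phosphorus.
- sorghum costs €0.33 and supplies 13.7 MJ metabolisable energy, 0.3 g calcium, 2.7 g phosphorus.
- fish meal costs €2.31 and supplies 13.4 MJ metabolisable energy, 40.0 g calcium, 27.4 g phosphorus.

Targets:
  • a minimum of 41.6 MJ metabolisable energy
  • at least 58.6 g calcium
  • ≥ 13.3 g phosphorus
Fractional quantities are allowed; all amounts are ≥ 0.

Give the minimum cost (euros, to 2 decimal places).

Set it up as a linear program. Let x1 = kg of cottonseed meal, x2 = kg of rice bran, x3 = kg of sorghum, x4 = kg of fish meal.
min 0.53x1 + 0.21x2 + 0.33x3 + 2.31x4 s.t.:
  9.9x1 + 10.6x2 + 13.7x3 + 13.4x4 ≥ 41.6   (metabolisable energy)
  2.1x1 + 0.7x2 + 0.3x3 + 40x4 ≥ 58.6   (calcium)
  10.9x1 + 15.8x2 + 2.7x3 + 27.4x4 ≥ 13.3   (phosphorus)
  x1, x2, x3, x4 ≥ 0.
The cheapest feasible vertex uses only rice bran, fish meal; cottonseed meal, sorghum are not used. The metabolisable energy and calcium requirements are met with equality.
Solving gives x2 = 2.119, x4 = 1.428.
Cost = 0.21·2.119 + 2.31·1.428 = 3.7437.

€3.74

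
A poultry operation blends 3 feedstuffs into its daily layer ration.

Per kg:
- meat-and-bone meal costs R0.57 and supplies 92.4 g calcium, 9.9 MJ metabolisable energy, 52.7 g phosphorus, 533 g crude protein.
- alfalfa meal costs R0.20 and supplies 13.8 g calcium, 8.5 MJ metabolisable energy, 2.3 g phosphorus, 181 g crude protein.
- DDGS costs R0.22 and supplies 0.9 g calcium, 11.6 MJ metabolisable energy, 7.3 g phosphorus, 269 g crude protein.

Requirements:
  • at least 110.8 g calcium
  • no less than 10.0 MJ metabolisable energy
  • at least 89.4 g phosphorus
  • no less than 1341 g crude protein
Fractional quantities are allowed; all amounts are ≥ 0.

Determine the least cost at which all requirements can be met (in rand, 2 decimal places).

R1.28

Set it up as a linear program. Let x1 = kg of meat-and-bone meal, x2 = kg of alfalfa meal, x3 = kg of DDGS.
min 0.57x1 + 0.2x2 + 0.22x3 s.t.:
  92.4x1 + 13.8x2 + 0.9x3 ≥ 110.8   (calcium)
  9.9x1 + 8.5x2 + 11.6x3 ≥ 10   (metabolisable energy)
  52.7x1 + 2.3x2 + 7.3x3 ≥ 89.4   (phosphorus)
  533x1 + 181x2 + 269x3 ≥ 1341   (crude protein)
  x1, x2, x3 ≥ 0.
At the optimum only meat-and-bone meal, DDGS are positive (alfalfa meal = 0). Binding constraints: phosphorus and crude protein.
That vertex is x1 = 1.386, x3 = 2.238.
Cost = 0.57·1.386 + 0.22·2.238 = 1.2824.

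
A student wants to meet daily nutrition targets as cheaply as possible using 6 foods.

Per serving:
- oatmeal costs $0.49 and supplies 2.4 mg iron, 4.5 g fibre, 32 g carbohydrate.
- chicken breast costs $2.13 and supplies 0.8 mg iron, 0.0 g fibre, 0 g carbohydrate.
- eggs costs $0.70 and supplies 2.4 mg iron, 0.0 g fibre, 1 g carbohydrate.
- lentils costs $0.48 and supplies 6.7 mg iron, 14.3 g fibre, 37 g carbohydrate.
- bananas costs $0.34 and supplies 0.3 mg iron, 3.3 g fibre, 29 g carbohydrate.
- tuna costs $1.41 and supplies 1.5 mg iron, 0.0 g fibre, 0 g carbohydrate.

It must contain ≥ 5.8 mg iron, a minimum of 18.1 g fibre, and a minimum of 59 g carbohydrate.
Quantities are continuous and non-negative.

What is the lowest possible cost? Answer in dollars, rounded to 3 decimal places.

Let x1 = servings of oatmeal, x2 = servings of chicken breast, x3 = servings of eggs, x4 = servings of lentils, x5 = servings of bananas, x6 = servings of tuna.
min 0.49x1 + 2.13x2 + 0.7x3 + 0.48x4 + 0.34x5 + 1.41x6 s.t.:
  2.4x1 + 0.8x2 + 2.4x3 + 6.7x4 + 0.3x5 + 1.5x6 ≥ 5.8   (iron)
  4.5x1 + 14.3x4 + 3.3x5 ≥ 18.1   (fibre)
  32x1 + 1x3 + 37x4 + 29x5 ≥ 59   (carbohydrate)
  x1, x2, x3, x4, x5, x6 ≥ 0.
The cheapest feasible vertex uses only lentils, bananas; oatmeal, chicken breast, eggs, tuna are not used. There the fibre and carbohydrate constraints are tight.
So lentils = 1.129 servings, bananas = 0.5947 servings.
Objective = 0.48·1.129 + 0.34·0.5947 = 0.74412.

$0.744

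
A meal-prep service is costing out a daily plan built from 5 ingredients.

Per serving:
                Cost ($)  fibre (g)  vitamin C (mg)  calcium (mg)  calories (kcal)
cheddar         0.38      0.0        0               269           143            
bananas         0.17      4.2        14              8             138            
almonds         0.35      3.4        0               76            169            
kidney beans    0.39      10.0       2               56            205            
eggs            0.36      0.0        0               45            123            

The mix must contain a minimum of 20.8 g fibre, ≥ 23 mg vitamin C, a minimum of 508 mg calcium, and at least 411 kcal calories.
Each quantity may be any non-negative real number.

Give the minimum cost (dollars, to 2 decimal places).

Let x1 = servings of cheddar, x2 = servings of bananas, x3 = servings of almonds, x4 = servings of kidney beans, x5 = servings of eggs.
min 0.38x1 + 0.17x2 + 0.35x3 + 0.39x4 + 0.36x5 subject to:
  4.2x2 + 3.4x3 + 10x4 ≥ 20.8   (fibre)
  14x2 + 2x4 ≥ 23   (vitamin C)
  269x1 + 8x2 + 76x3 + 56x4 + 45x5 ≥ 508   (calcium)
  143x1 + 138x2 + 169x3 + 205x4 + 123x5 ≥ 411   (calories)
  x1, x2, x3, x4, x5 ≥ 0.
The optimal basis is {cheddar, bananas, kidney beans}; almonds, eggs drop out. Binding constraints: fibre, vitamin C, calcium.
So cheddar = 1.538 servings, bananas = 1.432 servings, kidney beans = 1.479 servings.
Objective = 0.38·1.538 + 0.17·1.432 + 0.39·1.479 = 1.4047.

$1.40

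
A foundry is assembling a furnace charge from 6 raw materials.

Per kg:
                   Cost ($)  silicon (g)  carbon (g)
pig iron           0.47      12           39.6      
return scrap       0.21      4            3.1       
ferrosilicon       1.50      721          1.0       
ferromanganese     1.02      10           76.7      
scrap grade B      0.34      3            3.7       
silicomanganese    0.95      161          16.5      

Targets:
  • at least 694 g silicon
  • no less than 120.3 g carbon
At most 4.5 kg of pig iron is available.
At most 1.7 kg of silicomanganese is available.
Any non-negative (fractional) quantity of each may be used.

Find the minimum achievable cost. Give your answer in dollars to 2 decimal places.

Let x1 = kg of pig iron, x2 = kg of return scrap, x3 = kg of ferrosilicon, x4 = kg of ferromanganese, x5 = kg of scrap grade B, x6 = kg of silicomanganese.
min 0.47x1 + 0.21x2 + 1.5x3 + 1.02x4 + 0.34x5 + 0.95x6 subject to:
  12x1 + 4x2 + 721x3 + 10x4 + 3x5 + 161x6 ≥ 694   (silicon)
  39.6x1 + 3.1x2 + 1x3 + 76.7x4 + 3.7x5 + 16.5x6 ≥ 120.3   (carbon)
  x1 ≤ 4.5
  x6 ≤ 1.7
  x1, x2, x3, x4, x5, x6 ≥ 0.
The minimum-cost mix takes nothing from return scrap, ferromanganese, scrap grade B, silicomanganese — only pig iron, ferrosilicon. Binding constraints: silicon and carbon.
Optimal quantities: pig iron = 3.015 kg, ferrosilicon = 0.9124 kg.
Total cost: 0.47·3.015 + 1.5·0.9124 = 2.7857.

$2.79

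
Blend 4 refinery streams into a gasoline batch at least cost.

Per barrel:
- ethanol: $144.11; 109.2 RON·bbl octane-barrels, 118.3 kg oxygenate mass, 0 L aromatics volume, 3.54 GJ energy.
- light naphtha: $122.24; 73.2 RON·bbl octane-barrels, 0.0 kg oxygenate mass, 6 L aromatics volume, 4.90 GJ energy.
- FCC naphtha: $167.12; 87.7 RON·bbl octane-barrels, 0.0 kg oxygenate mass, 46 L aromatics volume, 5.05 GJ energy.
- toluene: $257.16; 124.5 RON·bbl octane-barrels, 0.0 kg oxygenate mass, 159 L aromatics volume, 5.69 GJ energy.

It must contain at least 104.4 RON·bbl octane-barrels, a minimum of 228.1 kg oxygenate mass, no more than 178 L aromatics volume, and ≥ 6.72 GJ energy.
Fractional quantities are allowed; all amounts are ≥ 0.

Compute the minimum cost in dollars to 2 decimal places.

Let x1 = barrels of ethanol, x2 = barrels of light naphtha, x3 = barrels of FCC naphtha, x4 = barrels of toluene.
Minimize 144.11x1 + 122.24x2 + 167.12x3 + 257.16x4 subject to:
  109.2x1 + 73.2x2 + 87.7x3 + 124.5x4 ≥ 104.4   (octane-barrels)
  118.3x1 ≥ 228.1   (oxygenate mass)
  6x2 + 46x3 + 159x4 ≤ 178   (aromatics volume)
  3.54x1 + 4.9x2 + 5.05x3 + 5.69x4 ≥ 6.72   (energy)
  x1, x2, x3, x4 ≥ 0.
The cheapest feasible vertex uses only ethanol; light naphtha, FCC naphtha, toluene are not used. Binding constraint: oxygenate mass.
So ethanol = 1.92815 barrels.
Total cost: 144.11·1.92815 = 277.8657.

$277.87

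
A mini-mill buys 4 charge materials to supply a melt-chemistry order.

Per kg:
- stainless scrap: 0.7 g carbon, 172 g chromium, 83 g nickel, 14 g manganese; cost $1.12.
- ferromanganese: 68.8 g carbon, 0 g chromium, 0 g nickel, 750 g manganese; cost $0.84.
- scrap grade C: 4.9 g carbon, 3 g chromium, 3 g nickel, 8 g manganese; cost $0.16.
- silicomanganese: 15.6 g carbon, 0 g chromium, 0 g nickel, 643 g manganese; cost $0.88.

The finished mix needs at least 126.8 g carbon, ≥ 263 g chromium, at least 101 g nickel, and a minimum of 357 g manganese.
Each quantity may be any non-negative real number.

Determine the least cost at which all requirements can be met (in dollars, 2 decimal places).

Treat it as an LP. Let x1 = kg of stainless scrap, x2 = kg of ferromanganese, x3 = kg of scrap grade C, x4 = kg of silicomanganese.
Minimise 1.12x1 + 0.84x2 + 0.16x3 + 0.88x4 s.t.:
  0.7x1 + 68.8x2 + 4.9x3 + 15.6x4 ≥ 126.8   (carbon)
  172x1 + 3x3 ≥ 263   (chromium)
  83x1 + 3x3 ≥ 101   (nickel)
  14x1 + 750x2 + 8x3 + 643x4 ≥ 357   (manganese)
  x1, x2, x3, x4 ≥ 0.
At the optimum only stainless scrap, ferromanganese are positive (scrap grade C, silicomanganese = 0). There the carbon and chromium constraints are tight.
Optimal quantities: stainless scrap = 1.529 kg, ferromanganese = 1.827 kg.
Total cost: 1.12·1.529 + 0.84·1.827 = 3.2472.

$3.25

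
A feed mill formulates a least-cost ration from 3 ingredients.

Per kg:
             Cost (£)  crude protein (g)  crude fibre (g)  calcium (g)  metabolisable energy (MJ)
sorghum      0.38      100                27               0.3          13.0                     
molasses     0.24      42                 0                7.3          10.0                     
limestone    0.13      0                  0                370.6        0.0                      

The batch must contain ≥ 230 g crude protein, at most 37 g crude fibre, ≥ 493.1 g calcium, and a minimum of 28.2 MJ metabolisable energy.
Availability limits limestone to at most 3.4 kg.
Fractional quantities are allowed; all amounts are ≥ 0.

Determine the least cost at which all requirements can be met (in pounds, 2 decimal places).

£1.22

Let x1 = kg of sorghum, x2 = kg of molasses, x3 = kg of limestone.
Minimize 0.38x1 + 0.24x2 + 0.13x3 s.t.:
  100x1 + 42x2 ≥ 230   (crude protein)
  27x1 ≤ 37   (crude fibre)
  0.3x1 + 7.3x2 + 370.6x3 ≥ 493.1   (calcium)
  13x1 + 10x2 ≥ 28.2   (metabolisable energy)
  x3 ≤ 3.4
  x1, x2, x3 ≥ 0.
All 3 inputs are positive at the optimum. There the crude protein, crude fibre, calcium constraints are tight.
That vertex is x1 = 1.37, x2 = 2.213, x3 = 1.286.
Objective = 0.38·1.37 + 0.24·2.213 + 0.13·1.286 = 1.2189.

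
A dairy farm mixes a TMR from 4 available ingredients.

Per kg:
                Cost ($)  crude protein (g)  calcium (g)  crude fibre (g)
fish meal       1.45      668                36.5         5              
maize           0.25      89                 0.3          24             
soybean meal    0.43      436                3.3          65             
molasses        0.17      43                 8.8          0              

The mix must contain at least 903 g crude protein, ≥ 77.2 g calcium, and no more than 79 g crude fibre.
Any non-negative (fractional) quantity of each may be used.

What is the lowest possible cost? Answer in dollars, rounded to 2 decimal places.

This is a linear program. Let x1 = kg of fish meal, x2 = kg of maize, x3 = kg of soybean meal, x4 = kg of molasses.
Minimize 1.45x1 + 0.25x2 + 0.43x3 + 0.17x4 subject to:
  668x1 + 89x2 + 436x3 + 43x4 ≥ 903   (crude protein)
  36.5x1 + 0.3x2 + 3.3x3 + 8.8x4 ≥ 77.2   (calcium)
  5x1 + 24x2 + 65x3 ≤ 79   (crude fibre)
  x1, x2, x3, x4 ≥ 0.
The cheapest feasible vertex uses only fish meal, soybean meal, molasses; maize is not used. Binding constraints: crude protein, calcium, crude fibre.
Optimal quantities: fish meal = 0.03381 kg, soybean meal = 1.213 kg, molasses = 8.178 kg.
Total cost: 1.45·0.03381 + 0.43·1.213 + 0.17·8.178 = 1.9609.

$1.96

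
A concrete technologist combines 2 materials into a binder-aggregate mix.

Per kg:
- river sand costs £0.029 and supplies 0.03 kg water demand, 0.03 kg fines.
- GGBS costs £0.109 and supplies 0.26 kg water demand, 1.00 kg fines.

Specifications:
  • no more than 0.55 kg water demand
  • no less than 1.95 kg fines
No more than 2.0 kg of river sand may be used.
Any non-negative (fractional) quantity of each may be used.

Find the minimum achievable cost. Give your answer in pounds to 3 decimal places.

Let x1 = kg of river sand, x2 = kg of GGBS.
Minimize 0.029x1 + 0.109x2 subject to:
  0.03x1 + 0.26x2 ≤ 0.55   (water demand)
  0.03x1 + 1x2 ≥ 1.95   (fines)
  x1 ≤ 2
  x1, x2 ≥ 0.
At the optimum only GGBS is positive (river sand = 0). There the fines constraint is tight.
That vertex is x2 = 1.95.
Objective = 0.109·1.95 = 0.21255.

£0.213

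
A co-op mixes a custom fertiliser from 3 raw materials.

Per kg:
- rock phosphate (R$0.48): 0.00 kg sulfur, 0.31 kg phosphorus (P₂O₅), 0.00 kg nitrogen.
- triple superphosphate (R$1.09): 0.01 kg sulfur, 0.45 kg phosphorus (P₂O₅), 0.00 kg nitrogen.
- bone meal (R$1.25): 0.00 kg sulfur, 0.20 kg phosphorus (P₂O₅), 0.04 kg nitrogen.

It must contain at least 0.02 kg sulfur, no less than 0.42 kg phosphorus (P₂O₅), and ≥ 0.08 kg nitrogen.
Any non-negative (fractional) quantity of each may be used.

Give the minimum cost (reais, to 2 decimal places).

Treat it as an LP. Let x1 = kg of rock phosphate, x2 = kg of triple superphosphate, x3 = kg of bone meal.
Minimize 0.48x1 + 1.09x2 + 1.25x3 with:
  0.01x2 ≥ 0.02   (sulfur)
  0.31x1 + 0.45x2 + 0.2x3 ≥ 0.42   (phosphorus (P₂O₅))
  0.04x3 ≥ 0.08   (nitrogen)
  x1, x2, x3 ≥ 0.
The optimal basis is {triple superphosphate, bone meal}; rock phosphate drops out. The sulfur and nitrogen requirements are met with equality.
Optimal quantities: triple superphosphate = 2 kg, bone meal = 2 kg.
Total cost: 1.09·2 + 1.25·2 = 4.6800.

R$4.68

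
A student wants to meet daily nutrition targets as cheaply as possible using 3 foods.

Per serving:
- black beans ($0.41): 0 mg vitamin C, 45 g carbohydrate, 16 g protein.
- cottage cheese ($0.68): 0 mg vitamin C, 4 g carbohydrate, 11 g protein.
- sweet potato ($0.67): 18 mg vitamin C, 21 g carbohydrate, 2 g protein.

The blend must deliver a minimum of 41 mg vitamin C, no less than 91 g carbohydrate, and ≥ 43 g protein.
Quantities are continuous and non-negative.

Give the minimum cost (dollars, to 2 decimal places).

This is a linear program. Let x1 = servings of black beans, x2 = servings of cottage cheese, x3 = servings of sweet potato.
Minimise 0.41x1 + 0.68x2 + 0.67x3 with:
  18x3 ≥ 41   (vitamin C)
  45x1 + 4x2 + 21x3 ≥ 91   (carbohydrate)
  16x1 + 11x2 + 2x3 ≥ 43   (protein)
  x1, x2, x3 ≥ 0.
The minimum-cost mix takes nothing from cottage cheese — only black beans, sweet potato. There the vitamin C and protein constraints are tight.
Optimal quantities: black beans = 2.403 servings, sweet potato = 2.278 servings.
Objective = 0.41·2.403 + 0.67·2.278 = 2.5115.

$2.51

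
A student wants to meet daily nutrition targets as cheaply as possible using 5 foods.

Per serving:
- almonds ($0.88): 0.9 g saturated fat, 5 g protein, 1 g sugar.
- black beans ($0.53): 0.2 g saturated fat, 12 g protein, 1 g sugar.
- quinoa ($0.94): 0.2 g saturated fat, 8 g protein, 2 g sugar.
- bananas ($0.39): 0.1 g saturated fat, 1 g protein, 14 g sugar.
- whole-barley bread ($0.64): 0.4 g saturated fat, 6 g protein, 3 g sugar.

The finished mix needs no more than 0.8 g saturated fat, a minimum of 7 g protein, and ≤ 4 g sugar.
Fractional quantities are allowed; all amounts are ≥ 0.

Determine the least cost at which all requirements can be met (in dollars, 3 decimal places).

$0.309

Set it up as a linear program. Let x1 = servings of almonds, x2 = servings of black beans, x3 = servings of quinoa, x4 = servings of bananas, x5 = servings of whole-barley bread.
min 0.88x1 + 0.53x2 + 0.94x3 + 0.39x4 + 0.64x5 with:
  0.9x1 + 0.2x2 + 0.2x3 + 0.1x4 + 0.4x5 ≤ 0.8   (saturated fat)
  5x1 + 12x2 + 8x3 + 1x4 + 6x5 ≥ 7   (protein)
  1x1 + 1x2 + 2x3 + 14x4 + 3x5 ≤ 4   (sugar)
  x1, x2, x3, x4, x5 ≥ 0.
The optimal basis is {black beans}; almonds, quinoa, bananas, whole-barley bread drop out. Binding constraint: protein.
Optimal quantities: black beans = 0.5833 servings.
Cost = 0.53·0.5833 = 0.30915.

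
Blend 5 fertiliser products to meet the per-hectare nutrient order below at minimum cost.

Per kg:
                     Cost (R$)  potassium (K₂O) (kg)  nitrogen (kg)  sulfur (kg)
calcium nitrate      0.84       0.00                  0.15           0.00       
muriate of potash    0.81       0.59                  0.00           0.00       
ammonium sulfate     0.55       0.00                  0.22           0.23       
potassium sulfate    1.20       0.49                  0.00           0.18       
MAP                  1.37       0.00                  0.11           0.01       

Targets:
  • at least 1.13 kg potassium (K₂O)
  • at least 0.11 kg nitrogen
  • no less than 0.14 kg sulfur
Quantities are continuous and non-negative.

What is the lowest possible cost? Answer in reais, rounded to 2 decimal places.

R$1.89

Treat it as an LP. Let x1 = kg of calcium nitrate, x2 = kg of muriate of potash, x3 = kg of ammonium sulfate, x4 = kg of potassium sulfate, x5 = kg of MAP.
Minimize 0.84x1 + 0.81x2 + 0.55x3 + 1.2x4 + 1.37x5 with:
  0.59x2 + 0.49x4 ≥ 1.13   (potassium (K₂O))
  0.15x1 + 0.22x3 + 0.11x5 ≥ 0.11   (nitrogen)
  0.23x3 + 0.18x4 + 0.01x5 ≥ 0.14   (sulfur)
  x1, x2, x3, x4, x5 ≥ 0.
The optimal basis is {muriate of potash, ammonium sulfate}; calcium nitrate, potassium sulfate, MAP drop out. The potassium (K₂O) and sulfur requirements are met with equality.
That vertex is x2 = 1.915, x3 = 0.6087.
Total cost: 0.81·1.915 + 0.55·0.6087 = 1.8859.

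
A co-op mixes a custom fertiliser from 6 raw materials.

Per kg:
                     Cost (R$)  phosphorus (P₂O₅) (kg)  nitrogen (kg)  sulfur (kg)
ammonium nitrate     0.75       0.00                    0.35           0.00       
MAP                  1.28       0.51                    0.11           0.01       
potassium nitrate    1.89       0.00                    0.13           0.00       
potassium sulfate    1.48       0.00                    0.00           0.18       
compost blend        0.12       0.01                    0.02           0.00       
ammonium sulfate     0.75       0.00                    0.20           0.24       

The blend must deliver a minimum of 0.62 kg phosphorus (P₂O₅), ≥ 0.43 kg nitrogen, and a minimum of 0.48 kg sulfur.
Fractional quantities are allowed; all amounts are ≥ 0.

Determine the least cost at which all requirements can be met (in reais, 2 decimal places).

R$3.02

Let x1 = kg of ammonium nitrate, x2 = kg of MAP, x3 = kg of potassium nitrate, x4 = kg of potassium sulfate, x5 = kg of compost blend, x6 = kg of ammonium sulfate.
min 0.75x1 + 1.28x2 + 1.89x3 + 1.48x4 + 0.12x5 + 0.75x6 with:
  0.51x2 + 0.01x5 ≥ 0.62   (phosphorus (P₂O₅))
  0.35x1 + 0.11x2 + 0.13x3 + 0.02x5 + 0.2x6 ≥ 0.43   (nitrogen)
  0.01x2 + 0.18x4 + 0.24x6 ≥ 0.48   (sulfur)
  x1, x2, x3, x4, x5, x6 ≥ 0.
At the optimum only MAP, ammonium sulfate are positive (ammonium nitrate, potassium nitrate, potassium sulfate, compost blend = 0). The phosphorus (P₂O₅) and sulfur requirements are met with equality.
That vertex is x2 = 1.216, x6 = 1.949.
Hence cost = 1.28·1.216 + 0.75·1.949 = R$3.0182.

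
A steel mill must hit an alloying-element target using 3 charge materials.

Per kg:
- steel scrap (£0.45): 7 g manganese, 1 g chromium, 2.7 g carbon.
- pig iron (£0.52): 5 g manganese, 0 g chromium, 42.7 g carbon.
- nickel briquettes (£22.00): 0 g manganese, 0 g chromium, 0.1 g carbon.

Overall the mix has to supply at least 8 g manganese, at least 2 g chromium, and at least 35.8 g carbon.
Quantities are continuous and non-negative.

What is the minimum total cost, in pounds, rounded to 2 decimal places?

This is a linear program. Let x1 = kg of steel scrap, x2 = kg of pig iron, x3 = kg of nickel briquettes.
Minimise 0.45x1 + 0.52x2 + 22x3 s.t.:
  7x1 + 5x2 ≥ 8   (manganese)
  1x1 ≥ 2   (chromium)
  2.7x1 + 42.7x2 + 0.1x3 ≥ 35.8   (carbon)
  x1, x2, x3 ≥ 0.
The minimum-cost mix takes nothing from nickel briquettes — only steel scrap, pig iron. The chromium and carbon requirements are met with equality.
So steel scrap = 2 kg, pig iron = 0.7119 kg.
Hence cost = 0.45·2 + 0.52·0.7119 = £1.2702.

£1.27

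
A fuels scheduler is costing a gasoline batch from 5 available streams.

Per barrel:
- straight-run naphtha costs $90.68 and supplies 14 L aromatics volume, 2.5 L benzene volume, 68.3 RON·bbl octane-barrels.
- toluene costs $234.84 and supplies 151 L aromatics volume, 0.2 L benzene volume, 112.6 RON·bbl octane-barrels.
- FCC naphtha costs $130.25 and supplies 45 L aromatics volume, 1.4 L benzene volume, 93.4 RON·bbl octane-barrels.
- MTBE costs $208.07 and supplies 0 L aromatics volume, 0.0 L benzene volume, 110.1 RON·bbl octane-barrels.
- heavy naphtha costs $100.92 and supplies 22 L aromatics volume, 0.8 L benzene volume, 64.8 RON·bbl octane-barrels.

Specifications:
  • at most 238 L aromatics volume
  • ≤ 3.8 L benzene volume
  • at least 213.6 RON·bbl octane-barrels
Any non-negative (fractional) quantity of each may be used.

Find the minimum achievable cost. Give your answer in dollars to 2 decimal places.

$296.02

Let x1 = barrels of straight-run naphtha, x2 = barrels of toluene, x3 = barrels of FCC naphtha, x4 = barrels of MTBE, x5 = barrels of heavy naphtha.
Minimise 90.68x1 + 234.84x2 + 130.25x3 + 208.07x4 + 100.92x5 subject to:
  14x1 + 151x2 + 45x3 + 22x5 ≤ 238   (aromatics volume)
  2.5x1 + 0.2x2 + 1.4x3 + 0.8x5 ≤ 3.8   (benzene volume)
  68.3x1 + 112.6x2 + 93.4x3 + 110.1x4 + 64.8x5 ≥ 213.6   (octane-barrels)
  x1, x2, x3, x4, x5 ≥ 0.
The cheapest feasible vertex uses only straight-run naphtha, FCC naphtha; toluene, MTBE, heavy naphtha are not used. There the benzene volume and octane-barrels constraints are tight.
So straight-run naphtha = 0.40528 barrels, FCC naphtha = 1.99057 barrels.
Hence cost = 90.68·0.40528 + 130.25·1.99057 = $296.0225.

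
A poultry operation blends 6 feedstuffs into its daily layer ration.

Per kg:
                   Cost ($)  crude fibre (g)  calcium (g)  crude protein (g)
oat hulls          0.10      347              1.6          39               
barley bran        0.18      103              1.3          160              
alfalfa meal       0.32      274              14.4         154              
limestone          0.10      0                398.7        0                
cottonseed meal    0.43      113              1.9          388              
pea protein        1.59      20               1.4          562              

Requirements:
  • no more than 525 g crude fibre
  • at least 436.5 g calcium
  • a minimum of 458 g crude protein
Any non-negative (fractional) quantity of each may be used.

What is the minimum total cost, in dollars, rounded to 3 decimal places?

Let x1 = kg of oat hulls, x2 = kg of barley bran, x3 = kg of alfalfa meal, x4 = kg of limestone, x5 = kg of cottonseed meal, x6 = kg of pea protein.
Minimize 0.1x1 + 0.18x2 + 0.32x3 + 0.1x4 + 0.43x5 + 1.59x6 s.t.:
  347x1 + 103x2 + 274x3 + 113x5 + 20x6 ≤ 525   (crude fibre)
  1.6x1 + 1.3x2 + 14.4x3 + 398.7x4 + 1.9x5 + 1.4x6 ≥ 436.5   (calcium)
  39x1 + 160x2 + 154x3 + 388x5 + 562x6 ≥ 458   (crude protein)
  x1, x2, x3, x4, x5, x6 ≥ 0.
At the optimum only limestone, cottonseed meal are positive (oat hulls, barley bran, alfalfa meal, pea protein = 0). The calcium and crude protein requirements are met with equality.
So limestone = 1.089 kg, cottonseed meal = 1.18 kg.
Objective = 0.1·1.089 + 0.43·1.18 = 0.61630.

$0.616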